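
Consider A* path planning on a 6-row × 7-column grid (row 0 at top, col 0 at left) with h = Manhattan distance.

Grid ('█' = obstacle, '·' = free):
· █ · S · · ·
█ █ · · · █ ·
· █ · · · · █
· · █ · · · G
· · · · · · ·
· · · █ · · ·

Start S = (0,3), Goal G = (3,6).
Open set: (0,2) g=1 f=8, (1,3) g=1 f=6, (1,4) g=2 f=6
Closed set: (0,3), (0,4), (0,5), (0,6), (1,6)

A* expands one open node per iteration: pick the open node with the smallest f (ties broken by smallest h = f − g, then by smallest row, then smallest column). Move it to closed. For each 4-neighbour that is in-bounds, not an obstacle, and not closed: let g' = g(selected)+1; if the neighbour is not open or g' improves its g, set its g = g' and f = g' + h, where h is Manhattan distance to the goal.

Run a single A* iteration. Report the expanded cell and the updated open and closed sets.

expanded=(1,4); open=[(0,2) g=1 f=8, (1,3) g=1 f=6, (2,4) g=3 f=6]; closed=[(0,3), (0,4), (0,5), (0,6), (1,4), (1,6)]

step 1: expand (1,4) (f=6, h=4) → closed; open now [(0,2) g=1 f=8, (1,3) g=1 f=6, (2,4) g=3 f=6]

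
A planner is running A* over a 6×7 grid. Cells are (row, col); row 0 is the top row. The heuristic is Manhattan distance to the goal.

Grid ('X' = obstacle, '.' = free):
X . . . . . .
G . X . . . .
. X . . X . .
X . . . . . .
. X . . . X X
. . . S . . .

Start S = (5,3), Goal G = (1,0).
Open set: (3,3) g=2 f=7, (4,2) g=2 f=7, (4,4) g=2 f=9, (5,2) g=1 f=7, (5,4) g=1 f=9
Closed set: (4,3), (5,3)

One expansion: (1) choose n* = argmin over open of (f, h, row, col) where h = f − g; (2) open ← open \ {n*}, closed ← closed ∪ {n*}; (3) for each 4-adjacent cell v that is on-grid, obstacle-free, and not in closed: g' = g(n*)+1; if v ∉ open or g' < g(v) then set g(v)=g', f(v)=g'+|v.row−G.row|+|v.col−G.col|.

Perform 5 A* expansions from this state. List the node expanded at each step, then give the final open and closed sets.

order=[(3,3) → (2,3) → (1,3) → (2,2) → (3,2)]; open=[(0,3) g=5 f=9, (1,4) g=5 f=9, (3,1) g=4 f=7, (3,4) g=3 f=9, (4,2) g=2 f=7, (4,4) g=2 f=9, (5,2) g=1 f=7, (5,4) g=1 f=9]; closed=[(1,3), (2,2), (2,3), (3,2), (3,3), (4,3), (5,3)]

step 1: expand (3,3) (f=7, h=5) → closed; open now [(2,3) g=3 f=7, (3,2) g=3 f=7, (3,4) g=3 f=9, (4,2) g=2 f=7, (4,4) g=2 f=9, (5,2) g=1 f=7, (5,4) g=1 f=9]
step 2: expand (2,3) (f=7, h=4) → closed; open now [(1,3) g=4 f=7, (2,2) g=4 f=7, (3,2) g=3 f=7, (3,4) g=3 f=9, (4,2) g=2 f=7, (4,4) g=2 f=9, (5,2) g=1 f=7, (5,4) g=1 f=9]
step 3: expand (1,3) (f=7, h=3) → closed; open now [(0,3) g=5 f=9, (1,4) g=5 f=9, (2,2) g=4 f=7, (3,2) g=3 f=7, (3,4) g=3 f=9, (4,2) g=2 f=7, (4,4) g=2 f=9, (5,2) g=1 f=7, (5,4) g=1 f=9]
step 4: expand (2,2) (f=7, h=3) → closed; open now [(0,3) g=5 f=9, (1,4) g=5 f=9, (3,2) g=3 f=7, (3,4) g=3 f=9, (4,2) g=2 f=7, (4,4) g=2 f=9, (5,2) g=1 f=7, (5,4) g=1 f=9]
step 5: expand (3,2) (f=7, h=4) → closed; open now [(0,3) g=5 f=9, (1,4) g=5 f=9, (3,1) g=4 f=7, (3,4) g=3 f=9, (4,2) g=2 f=7, (4,4) g=2 f=9, (5,2) g=1 f=7, (5,4) g=1 f=9]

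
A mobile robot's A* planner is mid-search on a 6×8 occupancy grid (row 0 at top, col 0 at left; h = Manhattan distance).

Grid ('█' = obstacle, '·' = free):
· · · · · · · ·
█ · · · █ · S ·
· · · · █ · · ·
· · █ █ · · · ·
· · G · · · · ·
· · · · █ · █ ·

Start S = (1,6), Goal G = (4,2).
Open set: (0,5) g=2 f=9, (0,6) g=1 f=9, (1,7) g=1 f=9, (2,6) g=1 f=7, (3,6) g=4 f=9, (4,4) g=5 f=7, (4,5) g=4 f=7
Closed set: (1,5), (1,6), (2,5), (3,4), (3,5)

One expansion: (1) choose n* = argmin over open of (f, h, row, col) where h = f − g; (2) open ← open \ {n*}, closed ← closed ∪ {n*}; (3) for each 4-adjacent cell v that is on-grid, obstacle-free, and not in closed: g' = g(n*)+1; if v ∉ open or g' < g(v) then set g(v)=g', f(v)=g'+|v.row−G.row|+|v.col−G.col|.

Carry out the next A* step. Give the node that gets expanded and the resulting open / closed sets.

expanded=(4,4); open=[(0,5) g=2 f=9, (0,6) g=1 f=9, (1,7) g=1 f=9, (2,6) g=1 f=7, (3,6) g=4 f=9, (4,3) g=6 f=7, (4,5) g=4 f=7]; closed=[(1,5), (1,6), (2,5), (3,4), (3,5), (4,4)]

step 1: expand (4,4) (f=7, h=2) → closed; open now [(0,5) g=2 f=9, (0,6) g=1 f=9, (1,7) g=1 f=9, (2,6) g=1 f=7, (3,6) g=4 f=9, (4,3) g=6 f=7, (4,5) g=4 f=7]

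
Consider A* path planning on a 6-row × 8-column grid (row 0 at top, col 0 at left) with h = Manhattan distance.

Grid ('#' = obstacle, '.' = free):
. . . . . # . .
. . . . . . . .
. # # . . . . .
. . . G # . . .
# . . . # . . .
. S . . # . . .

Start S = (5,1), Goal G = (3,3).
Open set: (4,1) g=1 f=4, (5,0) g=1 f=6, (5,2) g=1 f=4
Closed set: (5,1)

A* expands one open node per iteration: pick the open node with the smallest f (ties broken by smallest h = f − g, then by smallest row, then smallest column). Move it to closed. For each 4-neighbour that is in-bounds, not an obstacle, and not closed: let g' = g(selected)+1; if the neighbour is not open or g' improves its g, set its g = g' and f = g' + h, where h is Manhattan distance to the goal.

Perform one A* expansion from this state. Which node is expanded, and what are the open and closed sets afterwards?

expanded=(4,1); open=[(3,1) g=2 f=4, (4,2) g=2 f=4, (5,0) g=1 f=6, (5,2) g=1 f=4]; closed=[(4,1), (5,1)]

step 1: expand (4,1) (f=4, h=3) → closed; open now [(3,1) g=2 f=4, (4,2) g=2 f=4, (5,0) g=1 f=6, (5,2) g=1 f=4]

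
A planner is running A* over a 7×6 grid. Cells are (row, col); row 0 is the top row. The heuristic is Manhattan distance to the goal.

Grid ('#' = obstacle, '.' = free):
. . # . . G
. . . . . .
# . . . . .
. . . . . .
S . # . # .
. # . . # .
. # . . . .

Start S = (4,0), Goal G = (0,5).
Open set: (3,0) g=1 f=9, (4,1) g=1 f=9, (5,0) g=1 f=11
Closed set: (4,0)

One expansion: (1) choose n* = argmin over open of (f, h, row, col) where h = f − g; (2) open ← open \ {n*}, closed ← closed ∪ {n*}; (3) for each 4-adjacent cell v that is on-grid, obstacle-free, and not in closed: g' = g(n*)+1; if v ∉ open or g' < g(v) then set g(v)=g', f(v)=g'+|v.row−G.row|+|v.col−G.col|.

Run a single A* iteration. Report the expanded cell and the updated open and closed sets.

step 1: expand (3,0) (f=9, h=8) → closed; open now [(3,1) g=2 f=9, (4,1) g=1 f=9, (5,0) g=1 f=11]

expanded=(3,0); open=[(3,1) g=2 f=9, (4,1) g=1 f=9, (5,0) g=1 f=11]; closed=[(3,0), (4,0)]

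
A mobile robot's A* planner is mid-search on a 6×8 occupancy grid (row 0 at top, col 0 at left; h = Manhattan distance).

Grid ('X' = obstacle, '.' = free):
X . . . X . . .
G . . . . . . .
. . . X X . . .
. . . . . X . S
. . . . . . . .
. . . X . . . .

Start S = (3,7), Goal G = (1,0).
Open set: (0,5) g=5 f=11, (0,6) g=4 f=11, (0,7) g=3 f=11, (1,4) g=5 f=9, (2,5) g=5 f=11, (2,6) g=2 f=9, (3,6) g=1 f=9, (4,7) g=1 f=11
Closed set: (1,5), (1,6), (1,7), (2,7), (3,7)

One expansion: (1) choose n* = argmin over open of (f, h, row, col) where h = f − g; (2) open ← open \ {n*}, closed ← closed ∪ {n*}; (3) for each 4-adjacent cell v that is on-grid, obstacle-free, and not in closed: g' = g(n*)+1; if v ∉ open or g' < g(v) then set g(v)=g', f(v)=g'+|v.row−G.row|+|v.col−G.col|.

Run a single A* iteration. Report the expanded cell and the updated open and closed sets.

expanded=(1,4); open=[(0,5) g=5 f=11, (0,6) g=4 f=11, (0,7) g=3 f=11, (1,3) g=6 f=9, (2,5) g=5 f=11, (2,6) g=2 f=9, (3,6) g=1 f=9, (4,7) g=1 f=11]; closed=[(1,4), (1,5), (1,6), (1,7), (2,7), (3,7)]

step 1: expand (1,4) (f=9, h=4) → closed; open now [(0,5) g=5 f=11, (0,6) g=4 f=11, (0,7) g=3 f=11, (1,3) g=6 f=9, (2,5) g=5 f=11, (2,6) g=2 f=9, (3,6) g=1 f=9, (4,7) g=1 f=11]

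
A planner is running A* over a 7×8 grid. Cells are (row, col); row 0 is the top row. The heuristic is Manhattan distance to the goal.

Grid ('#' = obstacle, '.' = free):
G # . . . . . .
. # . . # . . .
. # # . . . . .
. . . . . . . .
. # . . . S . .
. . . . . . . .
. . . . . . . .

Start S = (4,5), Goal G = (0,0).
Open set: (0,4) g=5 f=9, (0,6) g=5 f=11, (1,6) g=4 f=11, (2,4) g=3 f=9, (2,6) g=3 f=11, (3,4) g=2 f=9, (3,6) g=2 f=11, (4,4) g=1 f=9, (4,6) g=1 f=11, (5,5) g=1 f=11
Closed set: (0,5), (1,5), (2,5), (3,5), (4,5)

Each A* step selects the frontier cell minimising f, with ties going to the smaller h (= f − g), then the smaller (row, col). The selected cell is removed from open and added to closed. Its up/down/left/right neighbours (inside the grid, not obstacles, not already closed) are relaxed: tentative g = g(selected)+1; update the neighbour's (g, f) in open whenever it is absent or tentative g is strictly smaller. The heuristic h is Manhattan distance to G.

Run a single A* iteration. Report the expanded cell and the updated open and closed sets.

expanded=(0,4); open=[(0,3) g=6 f=9, (0,6) g=5 f=11, (1,6) g=4 f=11, (2,4) g=3 f=9, (2,6) g=3 f=11, (3,4) g=2 f=9, (3,6) g=2 f=11, (4,4) g=1 f=9, (4,6) g=1 f=11, (5,5) g=1 f=11]; closed=[(0,4), (0,5), (1,5), (2,5), (3,5), (4,5)]

step 1: expand (0,4) (f=9, h=4) → closed; open now [(0,3) g=6 f=9, (0,6) g=5 f=11, (1,6) g=4 f=11, (2,4) g=3 f=9, (2,6) g=3 f=11, (3,4) g=2 f=9, (3,6) g=2 f=11, (4,4) g=1 f=9, (4,6) g=1 f=11, (5,5) g=1 f=11]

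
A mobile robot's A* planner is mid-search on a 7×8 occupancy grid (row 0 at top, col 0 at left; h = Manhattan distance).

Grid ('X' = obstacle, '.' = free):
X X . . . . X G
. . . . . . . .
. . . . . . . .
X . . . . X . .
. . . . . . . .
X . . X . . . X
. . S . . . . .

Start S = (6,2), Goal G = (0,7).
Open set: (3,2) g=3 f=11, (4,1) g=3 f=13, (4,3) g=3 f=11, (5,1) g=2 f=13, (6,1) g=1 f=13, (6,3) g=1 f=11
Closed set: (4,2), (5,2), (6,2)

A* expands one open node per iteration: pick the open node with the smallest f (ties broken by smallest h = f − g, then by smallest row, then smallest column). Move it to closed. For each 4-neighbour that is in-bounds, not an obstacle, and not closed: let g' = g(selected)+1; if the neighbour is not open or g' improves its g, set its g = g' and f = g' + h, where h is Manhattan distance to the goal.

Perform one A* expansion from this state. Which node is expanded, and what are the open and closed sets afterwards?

step 1: expand (3,2) (f=11, h=8) → closed; open now [(2,2) g=4 f=11, (3,1) g=4 f=13, (3,3) g=4 f=11, (4,1) g=3 f=13, (4,3) g=3 f=11, (5,1) g=2 f=13, (6,1) g=1 f=13, (6,3) g=1 f=11]

expanded=(3,2); open=[(2,2) g=4 f=11, (3,1) g=4 f=13, (3,3) g=4 f=11, (4,1) g=3 f=13, (4,3) g=3 f=11, (5,1) g=2 f=13, (6,1) g=1 f=13, (6,3) g=1 f=11]; closed=[(3,2), (4,2), (5,2), (6,2)]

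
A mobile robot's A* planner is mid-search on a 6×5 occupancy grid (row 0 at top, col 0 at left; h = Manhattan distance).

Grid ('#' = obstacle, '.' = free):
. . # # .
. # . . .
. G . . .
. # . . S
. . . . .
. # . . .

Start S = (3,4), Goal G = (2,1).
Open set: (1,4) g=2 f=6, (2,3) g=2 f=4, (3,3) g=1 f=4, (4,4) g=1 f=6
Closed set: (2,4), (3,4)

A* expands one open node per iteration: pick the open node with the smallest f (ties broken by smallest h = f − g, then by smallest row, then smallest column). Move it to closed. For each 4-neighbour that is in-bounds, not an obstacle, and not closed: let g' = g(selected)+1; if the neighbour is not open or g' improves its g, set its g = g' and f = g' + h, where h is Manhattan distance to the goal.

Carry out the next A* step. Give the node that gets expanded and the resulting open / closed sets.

expanded=(2,3); open=[(1,3) g=3 f=6, (1,4) g=2 f=6, (2,2) g=3 f=4, (3,3) g=1 f=4, (4,4) g=1 f=6]; closed=[(2,3), (2,4), (3,4)]

step 1: expand (2,3) (f=4, h=2) → closed; open now [(1,3) g=3 f=6, (1,4) g=2 f=6, (2,2) g=3 f=4, (3,3) g=1 f=4, (4,4) g=1 f=6]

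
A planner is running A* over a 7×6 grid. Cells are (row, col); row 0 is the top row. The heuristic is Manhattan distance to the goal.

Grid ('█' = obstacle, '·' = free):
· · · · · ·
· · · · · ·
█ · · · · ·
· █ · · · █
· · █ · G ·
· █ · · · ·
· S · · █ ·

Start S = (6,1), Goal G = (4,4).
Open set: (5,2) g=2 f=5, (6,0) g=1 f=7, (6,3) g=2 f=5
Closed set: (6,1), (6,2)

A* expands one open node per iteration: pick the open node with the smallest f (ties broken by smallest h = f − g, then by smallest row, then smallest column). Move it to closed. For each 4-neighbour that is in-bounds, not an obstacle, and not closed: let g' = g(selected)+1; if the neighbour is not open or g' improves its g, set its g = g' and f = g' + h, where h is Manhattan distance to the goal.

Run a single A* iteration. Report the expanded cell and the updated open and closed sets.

step 1: expand (5,2) (f=5, h=3) → closed; open now [(5,3) g=3 f=5, (6,0) g=1 f=7, (6,3) g=2 f=5]

expanded=(5,2); open=[(5,3) g=3 f=5, (6,0) g=1 f=7, (6,3) g=2 f=5]; closed=[(5,2), (6,1), (6,2)]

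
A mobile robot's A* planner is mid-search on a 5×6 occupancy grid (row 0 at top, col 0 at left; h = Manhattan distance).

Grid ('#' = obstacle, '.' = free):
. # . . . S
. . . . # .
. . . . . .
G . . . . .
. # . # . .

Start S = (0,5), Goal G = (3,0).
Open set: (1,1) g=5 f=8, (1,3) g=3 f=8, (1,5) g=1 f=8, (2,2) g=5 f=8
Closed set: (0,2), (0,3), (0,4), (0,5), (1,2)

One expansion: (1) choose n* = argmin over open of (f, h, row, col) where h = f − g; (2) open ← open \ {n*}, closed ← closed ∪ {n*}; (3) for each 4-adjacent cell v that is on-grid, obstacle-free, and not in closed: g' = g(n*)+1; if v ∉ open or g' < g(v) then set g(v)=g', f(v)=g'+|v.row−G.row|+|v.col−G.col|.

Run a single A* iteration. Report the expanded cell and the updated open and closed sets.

step 1: expand (1,1) (f=8, h=3) → closed; open now [(1,0) g=6 f=8, (1,3) g=3 f=8, (1,5) g=1 f=8, (2,1) g=6 f=8, (2,2) g=5 f=8]

expanded=(1,1); open=[(1,0) g=6 f=8, (1,3) g=3 f=8, (1,5) g=1 f=8, (2,1) g=6 f=8, (2,2) g=5 f=8]; closed=[(0,2), (0,3), (0,4), (0,5), (1,1), (1,2)]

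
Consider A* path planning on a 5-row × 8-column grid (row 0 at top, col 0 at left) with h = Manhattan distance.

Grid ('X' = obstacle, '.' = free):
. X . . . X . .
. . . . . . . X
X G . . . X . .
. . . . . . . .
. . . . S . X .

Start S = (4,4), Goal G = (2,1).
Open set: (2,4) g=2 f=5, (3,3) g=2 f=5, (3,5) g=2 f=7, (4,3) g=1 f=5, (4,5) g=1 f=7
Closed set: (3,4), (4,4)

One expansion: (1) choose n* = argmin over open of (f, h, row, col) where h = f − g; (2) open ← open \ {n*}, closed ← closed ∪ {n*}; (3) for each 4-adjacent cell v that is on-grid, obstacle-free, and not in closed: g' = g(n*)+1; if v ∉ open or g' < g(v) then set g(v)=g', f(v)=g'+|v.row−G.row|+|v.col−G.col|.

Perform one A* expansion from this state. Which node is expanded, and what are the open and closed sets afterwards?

step 1: expand (2,4) (f=5, h=3) → closed; open now [(1,4) g=3 f=7, (2,3) g=3 f=5, (3,3) g=2 f=5, (3,5) g=2 f=7, (4,3) g=1 f=5, (4,5) g=1 f=7]

expanded=(2,4); open=[(1,4) g=3 f=7, (2,3) g=3 f=5, (3,3) g=2 f=5, (3,5) g=2 f=7, (4,3) g=1 f=5, (4,5) g=1 f=7]; closed=[(2,4), (3,4), (4,4)]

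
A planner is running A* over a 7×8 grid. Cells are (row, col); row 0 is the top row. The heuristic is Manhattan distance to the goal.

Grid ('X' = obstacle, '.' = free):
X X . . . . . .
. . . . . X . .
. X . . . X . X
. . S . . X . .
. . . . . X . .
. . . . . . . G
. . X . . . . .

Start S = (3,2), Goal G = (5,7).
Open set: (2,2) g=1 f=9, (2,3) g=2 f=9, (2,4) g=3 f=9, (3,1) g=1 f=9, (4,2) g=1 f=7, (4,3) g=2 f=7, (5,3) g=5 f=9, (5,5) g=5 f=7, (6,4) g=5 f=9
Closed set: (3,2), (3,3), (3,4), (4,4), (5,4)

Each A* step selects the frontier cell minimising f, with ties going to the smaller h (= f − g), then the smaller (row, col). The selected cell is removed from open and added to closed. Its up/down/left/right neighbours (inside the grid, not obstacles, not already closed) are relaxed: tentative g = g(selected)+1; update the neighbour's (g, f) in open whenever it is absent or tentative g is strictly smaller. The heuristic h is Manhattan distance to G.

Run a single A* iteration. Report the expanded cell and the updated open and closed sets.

expanded=(5,5); open=[(2,2) g=1 f=9, (2,3) g=2 f=9, (2,4) g=3 f=9, (3,1) g=1 f=9, (4,2) g=1 f=7, (4,3) g=2 f=7, (5,3) g=5 f=9, (5,6) g=6 f=7, (6,4) g=5 f=9, (6,5) g=6 f=9]; closed=[(3,2), (3,3), (3,4), (4,4), (5,4), (5,5)]

step 1: expand (5,5) (f=7, h=2) → closed; open now [(2,2) g=1 f=9, (2,3) g=2 f=9, (2,4) g=3 f=9, (3,1) g=1 f=9, (4,2) g=1 f=7, (4,3) g=2 f=7, (5,3) g=5 f=9, (5,6) g=6 f=7, (6,4) g=5 f=9, (6,5) g=6 f=9]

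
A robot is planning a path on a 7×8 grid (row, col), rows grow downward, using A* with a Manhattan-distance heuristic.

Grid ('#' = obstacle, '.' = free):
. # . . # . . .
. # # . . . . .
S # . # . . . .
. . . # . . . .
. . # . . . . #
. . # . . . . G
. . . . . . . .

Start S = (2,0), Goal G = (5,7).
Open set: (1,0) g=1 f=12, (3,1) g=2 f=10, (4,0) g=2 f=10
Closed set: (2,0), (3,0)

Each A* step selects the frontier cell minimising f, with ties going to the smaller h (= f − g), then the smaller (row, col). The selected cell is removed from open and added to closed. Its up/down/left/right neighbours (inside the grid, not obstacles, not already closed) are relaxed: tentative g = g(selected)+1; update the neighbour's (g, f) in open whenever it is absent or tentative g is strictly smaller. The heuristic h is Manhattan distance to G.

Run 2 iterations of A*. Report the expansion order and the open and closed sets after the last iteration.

order=[(3,1) → (3,2)]; open=[(1,0) g=1 f=12, (2,2) g=4 f=12, (4,0) g=2 f=10, (4,1) g=3 f=10]; closed=[(2,0), (3,0), (3,1), (3,2)]

step 1: expand (3,1) (f=10, h=8) → closed; open now [(1,0) g=1 f=12, (3,2) g=3 f=10, (4,0) g=2 f=10, (4,1) g=3 f=10]
step 2: expand (3,2) (f=10, h=7) → closed; open now [(1,0) g=1 f=12, (2,2) g=4 f=12, (4,0) g=2 f=10, (4,1) g=3 f=10]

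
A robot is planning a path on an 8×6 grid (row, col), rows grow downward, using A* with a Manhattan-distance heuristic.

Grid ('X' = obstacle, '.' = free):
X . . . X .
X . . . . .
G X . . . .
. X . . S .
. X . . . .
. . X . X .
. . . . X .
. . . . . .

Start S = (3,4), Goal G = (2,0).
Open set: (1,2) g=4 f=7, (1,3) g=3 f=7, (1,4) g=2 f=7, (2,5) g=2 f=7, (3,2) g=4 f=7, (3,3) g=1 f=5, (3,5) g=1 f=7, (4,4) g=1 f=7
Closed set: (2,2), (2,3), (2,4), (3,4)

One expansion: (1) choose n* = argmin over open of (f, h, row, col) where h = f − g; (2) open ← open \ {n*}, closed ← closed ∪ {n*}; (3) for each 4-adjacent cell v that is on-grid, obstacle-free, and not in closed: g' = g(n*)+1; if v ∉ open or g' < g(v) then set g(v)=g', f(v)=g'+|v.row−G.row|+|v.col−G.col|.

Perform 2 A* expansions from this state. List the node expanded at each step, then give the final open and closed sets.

step 1: expand (3,3) (f=5, h=4) → closed; open now [(1,2) g=4 f=7, (1,3) g=3 f=7, (1,4) g=2 f=7, (2,5) g=2 f=7, (3,2) g=2 f=5, (3,5) g=1 f=7, (4,3) g=2 f=7, (4,4) g=1 f=7]
step 2: expand (3,2) (f=5, h=3) → closed; open now [(1,2) g=4 f=7, (1,3) g=3 f=7, (1,4) g=2 f=7, (2,5) g=2 f=7, (3,5) g=1 f=7, (4,2) g=3 f=7, (4,3) g=2 f=7, (4,4) g=1 f=7]

order=[(3,3) → (3,2)]; open=[(1,2) g=4 f=7, (1,3) g=3 f=7, (1,4) g=2 f=7, (2,5) g=2 f=7, (3,5) g=1 f=7, (4,2) g=3 f=7, (4,3) g=2 f=7, (4,4) g=1 f=7]; closed=[(2,2), (2,3), (2,4), (3,2), (3,3), (3,4)]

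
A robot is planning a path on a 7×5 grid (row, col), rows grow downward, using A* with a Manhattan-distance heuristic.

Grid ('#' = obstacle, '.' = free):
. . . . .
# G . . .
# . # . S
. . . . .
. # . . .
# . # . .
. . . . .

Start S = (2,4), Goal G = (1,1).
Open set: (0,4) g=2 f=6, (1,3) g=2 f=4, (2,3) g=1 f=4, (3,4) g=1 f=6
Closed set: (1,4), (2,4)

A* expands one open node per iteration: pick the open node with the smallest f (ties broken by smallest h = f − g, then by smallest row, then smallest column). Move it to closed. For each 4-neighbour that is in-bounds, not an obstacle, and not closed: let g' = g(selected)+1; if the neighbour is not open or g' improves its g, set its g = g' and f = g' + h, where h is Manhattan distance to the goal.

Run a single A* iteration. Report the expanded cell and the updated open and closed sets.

expanded=(1,3); open=[(0,3) g=3 f=6, (0,4) g=2 f=6, (1,2) g=3 f=4, (2,3) g=1 f=4, (3,4) g=1 f=6]; closed=[(1,3), (1,4), (2,4)]

step 1: expand (1,3) (f=4, h=2) → closed; open now [(0,3) g=3 f=6, (0,4) g=2 f=6, (1,2) g=3 f=4, (2,3) g=1 f=4, (3,4) g=1 f=6]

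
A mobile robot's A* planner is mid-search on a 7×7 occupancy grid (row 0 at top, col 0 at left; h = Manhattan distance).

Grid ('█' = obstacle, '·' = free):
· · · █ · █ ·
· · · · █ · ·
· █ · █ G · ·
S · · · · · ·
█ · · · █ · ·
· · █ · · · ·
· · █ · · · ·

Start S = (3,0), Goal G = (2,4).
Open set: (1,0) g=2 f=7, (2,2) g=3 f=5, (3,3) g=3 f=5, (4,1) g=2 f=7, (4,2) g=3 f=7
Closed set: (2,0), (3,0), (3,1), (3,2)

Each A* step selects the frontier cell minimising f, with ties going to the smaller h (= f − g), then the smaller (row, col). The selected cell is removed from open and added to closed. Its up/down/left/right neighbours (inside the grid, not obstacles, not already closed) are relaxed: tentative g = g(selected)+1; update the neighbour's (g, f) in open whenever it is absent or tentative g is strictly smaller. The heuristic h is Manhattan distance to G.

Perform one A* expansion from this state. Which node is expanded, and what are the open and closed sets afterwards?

step 1: expand (2,2) (f=5, h=2) → closed; open now [(1,0) g=2 f=7, (1,2) g=4 f=7, (3,3) g=3 f=5, (4,1) g=2 f=7, (4,2) g=3 f=7]

expanded=(2,2); open=[(1,0) g=2 f=7, (1,2) g=4 f=7, (3,3) g=3 f=5, (4,1) g=2 f=7, (4,2) g=3 f=7]; closed=[(2,0), (2,2), (3,0), (3,1), (3,2)]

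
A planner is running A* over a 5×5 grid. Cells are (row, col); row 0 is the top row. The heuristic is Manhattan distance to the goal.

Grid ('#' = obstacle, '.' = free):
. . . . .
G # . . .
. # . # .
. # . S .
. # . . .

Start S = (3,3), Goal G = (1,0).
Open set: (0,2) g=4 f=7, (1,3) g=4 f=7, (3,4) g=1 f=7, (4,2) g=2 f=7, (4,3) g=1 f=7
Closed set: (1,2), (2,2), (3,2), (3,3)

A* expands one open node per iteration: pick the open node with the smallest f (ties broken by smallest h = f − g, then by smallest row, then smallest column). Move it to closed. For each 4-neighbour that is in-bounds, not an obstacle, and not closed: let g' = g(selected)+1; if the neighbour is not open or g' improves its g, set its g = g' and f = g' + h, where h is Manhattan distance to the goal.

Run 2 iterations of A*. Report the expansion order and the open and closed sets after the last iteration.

order=[(0,2) → (0,1)]; open=[(0,0) g=6 f=7, (0,3) g=5 f=9, (1,3) g=4 f=7, (3,4) g=1 f=7, (4,2) g=2 f=7, (4,3) g=1 f=7]; closed=[(0,1), (0,2), (1,2), (2,2), (3,2), (3,3)]

step 1: expand (0,2) (f=7, h=3) → closed; open now [(0,1) g=5 f=7, (0,3) g=5 f=9, (1,3) g=4 f=7, (3,4) g=1 f=7, (4,2) g=2 f=7, (4,3) g=1 f=7]
step 2: expand (0,1) (f=7, h=2) → closed; open now [(0,0) g=6 f=7, (0,3) g=5 f=9, (1,3) g=4 f=7, (3,4) g=1 f=7, (4,2) g=2 f=7, (4,3) g=1 f=7]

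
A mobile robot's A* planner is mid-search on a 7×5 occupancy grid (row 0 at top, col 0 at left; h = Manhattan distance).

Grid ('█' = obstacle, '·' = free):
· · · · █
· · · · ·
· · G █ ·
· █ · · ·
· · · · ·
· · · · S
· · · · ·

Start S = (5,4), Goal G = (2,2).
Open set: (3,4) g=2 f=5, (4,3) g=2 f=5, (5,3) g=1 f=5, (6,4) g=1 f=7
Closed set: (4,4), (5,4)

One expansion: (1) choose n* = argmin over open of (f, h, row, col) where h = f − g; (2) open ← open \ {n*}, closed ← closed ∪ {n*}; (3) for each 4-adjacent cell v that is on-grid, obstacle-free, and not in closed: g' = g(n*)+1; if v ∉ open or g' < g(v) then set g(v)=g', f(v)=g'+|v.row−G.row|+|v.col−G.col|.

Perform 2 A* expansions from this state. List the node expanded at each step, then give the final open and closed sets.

order=[(3,4) → (2,4)]; open=[(1,4) g=4 f=7, (3,3) g=3 f=5, (4,3) g=2 f=5, (5,3) g=1 f=5, (6,4) g=1 f=7]; closed=[(2,4), (3,4), (4,4), (5,4)]

step 1: expand (3,4) (f=5, h=3) → closed; open now [(2,4) g=3 f=5, (3,3) g=3 f=5, (4,3) g=2 f=5, (5,3) g=1 f=5, (6,4) g=1 f=7]
step 2: expand (2,4) (f=5, h=2) → closed; open now [(1,4) g=4 f=7, (3,3) g=3 f=5, (4,3) g=2 f=5, (5,3) g=1 f=5, (6,4) g=1 f=7]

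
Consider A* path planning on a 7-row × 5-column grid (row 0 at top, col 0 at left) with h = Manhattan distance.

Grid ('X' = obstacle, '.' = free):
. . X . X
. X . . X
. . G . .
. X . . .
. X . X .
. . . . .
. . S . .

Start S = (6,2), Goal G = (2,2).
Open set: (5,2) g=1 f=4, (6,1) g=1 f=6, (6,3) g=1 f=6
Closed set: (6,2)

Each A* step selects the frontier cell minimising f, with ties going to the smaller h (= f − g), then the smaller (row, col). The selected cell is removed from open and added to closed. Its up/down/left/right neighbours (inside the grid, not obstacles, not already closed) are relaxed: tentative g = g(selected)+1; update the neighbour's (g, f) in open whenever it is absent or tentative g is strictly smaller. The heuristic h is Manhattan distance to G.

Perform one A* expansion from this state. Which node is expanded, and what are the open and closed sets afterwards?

step 1: expand (5,2) (f=4, h=3) → closed; open now [(4,2) g=2 f=4, (5,1) g=2 f=6, (5,3) g=2 f=6, (6,1) g=1 f=6, (6,3) g=1 f=6]

expanded=(5,2); open=[(4,2) g=2 f=4, (5,1) g=2 f=6, (5,3) g=2 f=6, (6,1) g=1 f=6, (6,3) g=1 f=6]; closed=[(5,2), (6,2)]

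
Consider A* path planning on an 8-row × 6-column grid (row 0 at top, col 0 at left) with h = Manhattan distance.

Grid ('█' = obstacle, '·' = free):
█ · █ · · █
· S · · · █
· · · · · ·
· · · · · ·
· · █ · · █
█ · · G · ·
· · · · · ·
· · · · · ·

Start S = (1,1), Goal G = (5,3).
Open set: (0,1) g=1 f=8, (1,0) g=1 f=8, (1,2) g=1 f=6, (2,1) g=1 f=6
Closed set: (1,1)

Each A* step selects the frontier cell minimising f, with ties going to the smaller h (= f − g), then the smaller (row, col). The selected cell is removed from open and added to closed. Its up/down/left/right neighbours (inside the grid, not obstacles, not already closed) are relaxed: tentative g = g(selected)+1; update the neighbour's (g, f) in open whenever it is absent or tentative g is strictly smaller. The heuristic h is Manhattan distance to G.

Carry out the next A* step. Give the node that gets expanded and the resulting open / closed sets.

step 1: expand (1,2) (f=6, h=5) → closed; open now [(0,1) g=1 f=8, (1,0) g=1 f=8, (1,3) g=2 f=6, (2,1) g=1 f=6, (2,2) g=2 f=6]

expanded=(1,2); open=[(0,1) g=1 f=8, (1,0) g=1 f=8, (1,3) g=2 f=6, (2,1) g=1 f=6, (2,2) g=2 f=6]; closed=[(1,1), (1,2)]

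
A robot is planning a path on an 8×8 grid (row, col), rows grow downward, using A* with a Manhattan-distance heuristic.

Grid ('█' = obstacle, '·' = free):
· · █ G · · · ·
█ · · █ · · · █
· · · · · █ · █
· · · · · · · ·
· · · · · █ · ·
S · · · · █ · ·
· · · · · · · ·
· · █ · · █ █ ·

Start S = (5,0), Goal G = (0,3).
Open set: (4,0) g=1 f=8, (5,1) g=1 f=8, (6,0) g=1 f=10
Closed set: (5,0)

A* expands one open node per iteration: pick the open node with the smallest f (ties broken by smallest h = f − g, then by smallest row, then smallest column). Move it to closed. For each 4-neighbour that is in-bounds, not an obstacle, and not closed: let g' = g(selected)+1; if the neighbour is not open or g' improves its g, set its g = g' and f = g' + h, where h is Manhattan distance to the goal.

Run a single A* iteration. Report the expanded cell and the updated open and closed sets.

step 1: expand (4,0) (f=8, h=7) → closed; open now [(3,0) g=2 f=8, (4,1) g=2 f=8, (5,1) g=1 f=8, (6,0) g=1 f=10]

expanded=(4,0); open=[(3,0) g=2 f=8, (4,1) g=2 f=8, (5,1) g=1 f=8, (6,0) g=1 f=10]; closed=[(4,0), (5,0)]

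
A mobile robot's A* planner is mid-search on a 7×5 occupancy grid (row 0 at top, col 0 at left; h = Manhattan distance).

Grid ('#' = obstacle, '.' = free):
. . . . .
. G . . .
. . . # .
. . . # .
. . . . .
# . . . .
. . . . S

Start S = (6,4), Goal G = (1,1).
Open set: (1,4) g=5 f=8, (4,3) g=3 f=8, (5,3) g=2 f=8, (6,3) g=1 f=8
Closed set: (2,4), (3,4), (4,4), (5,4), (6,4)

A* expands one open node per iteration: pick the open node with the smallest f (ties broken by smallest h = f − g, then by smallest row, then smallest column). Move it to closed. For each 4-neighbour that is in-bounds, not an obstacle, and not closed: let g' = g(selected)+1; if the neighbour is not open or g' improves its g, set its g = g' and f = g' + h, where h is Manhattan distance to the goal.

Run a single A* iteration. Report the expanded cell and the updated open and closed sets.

expanded=(1,4); open=[(0,4) g=6 f=10, (1,3) g=6 f=8, (4,3) g=3 f=8, (5,3) g=2 f=8, (6,3) g=1 f=8]; closed=[(1,4), (2,4), (3,4), (4,4), (5,4), (6,4)]

step 1: expand (1,4) (f=8, h=3) → closed; open now [(0,4) g=6 f=10, (1,3) g=6 f=8, (4,3) g=3 f=8, (5,3) g=2 f=8, (6,3) g=1 f=8]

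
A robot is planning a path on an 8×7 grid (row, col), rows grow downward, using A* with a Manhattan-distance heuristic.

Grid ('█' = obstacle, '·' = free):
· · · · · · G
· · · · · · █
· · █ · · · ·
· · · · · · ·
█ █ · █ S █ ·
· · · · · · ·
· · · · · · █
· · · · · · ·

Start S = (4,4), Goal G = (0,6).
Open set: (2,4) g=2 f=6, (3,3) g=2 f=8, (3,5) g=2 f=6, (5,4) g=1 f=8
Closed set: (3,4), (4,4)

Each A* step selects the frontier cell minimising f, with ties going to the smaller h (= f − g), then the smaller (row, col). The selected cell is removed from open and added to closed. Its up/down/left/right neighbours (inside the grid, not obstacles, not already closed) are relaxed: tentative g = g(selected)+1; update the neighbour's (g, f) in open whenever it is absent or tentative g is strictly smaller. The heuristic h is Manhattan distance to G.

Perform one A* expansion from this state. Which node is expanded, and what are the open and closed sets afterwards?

step 1: expand (2,4) (f=6, h=4) → closed; open now [(1,4) g=3 f=6, (2,3) g=3 f=8, (2,5) g=3 f=6, (3,3) g=2 f=8, (3,5) g=2 f=6, (5,4) g=1 f=8]

expanded=(2,4); open=[(1,4) g=3 f=6, (2,3) g=3 f=8, (2,5) g=3 f=6, (3,3) g=2 f=8, (3,5) g=2 f=6, (5,4) g=1 f=8]; closed=[(2,4), (3,4), (4,4)]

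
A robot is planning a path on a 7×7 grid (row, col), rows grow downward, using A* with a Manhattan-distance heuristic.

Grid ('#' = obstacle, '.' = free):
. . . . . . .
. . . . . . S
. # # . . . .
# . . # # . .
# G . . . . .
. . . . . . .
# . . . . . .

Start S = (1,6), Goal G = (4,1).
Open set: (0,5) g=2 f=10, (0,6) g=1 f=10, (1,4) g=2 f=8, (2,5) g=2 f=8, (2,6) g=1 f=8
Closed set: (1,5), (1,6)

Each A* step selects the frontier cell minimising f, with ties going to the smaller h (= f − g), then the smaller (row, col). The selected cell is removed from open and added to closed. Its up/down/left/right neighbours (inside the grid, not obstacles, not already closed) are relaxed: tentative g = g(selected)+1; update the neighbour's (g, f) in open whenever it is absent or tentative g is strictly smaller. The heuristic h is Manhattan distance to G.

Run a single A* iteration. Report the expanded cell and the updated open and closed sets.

step 1: expand (1,4) (f=8, h=6) → closed; open now [(0,4) g=3 f=10, (0,5) g=2 f=10, (0,6) g=1 f=10, (1,3) g=3 f=8, (2,4) g=3 f=8, (2,5) g=2 f=8, (2,6) g=1 f=8]

expanded=(1,4); open=[(0,4) g=3 f=10, (0,5) g=2 f=10, (0,6) g=1 f=10, (1,3) g=3 f=8, (2,4) g=3 f=8, (2,5) g=2 f=8, (2,6) g=1 f=8]; closed=[(1,4), (1,5), (1,6)]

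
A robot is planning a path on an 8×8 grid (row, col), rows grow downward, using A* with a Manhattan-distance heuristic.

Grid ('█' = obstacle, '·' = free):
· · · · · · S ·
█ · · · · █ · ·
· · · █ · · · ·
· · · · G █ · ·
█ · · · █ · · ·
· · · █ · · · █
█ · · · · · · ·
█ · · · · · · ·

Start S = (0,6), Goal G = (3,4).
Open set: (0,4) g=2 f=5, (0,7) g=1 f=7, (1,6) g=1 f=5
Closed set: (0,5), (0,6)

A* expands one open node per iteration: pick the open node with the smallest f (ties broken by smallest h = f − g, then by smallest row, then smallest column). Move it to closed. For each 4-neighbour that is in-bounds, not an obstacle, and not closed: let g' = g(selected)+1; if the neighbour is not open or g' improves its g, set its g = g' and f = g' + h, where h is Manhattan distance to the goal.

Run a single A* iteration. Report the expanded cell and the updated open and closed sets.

expanded=(0,4); open=[(0,3) g=3 f=7, (0,7) g=1 f=7, (1,4) g=3 f=5, (1,6) g=1 f=5]; closed=[(0,4), (0,5), (0,6)]

step 1: expand (0,4) (f=5, h=3) → closed; open now [(0,3) g=3 f=7, (0,7) g=1 f=7, (1,4) g=3 f=5, (1,6) g=1 f=5]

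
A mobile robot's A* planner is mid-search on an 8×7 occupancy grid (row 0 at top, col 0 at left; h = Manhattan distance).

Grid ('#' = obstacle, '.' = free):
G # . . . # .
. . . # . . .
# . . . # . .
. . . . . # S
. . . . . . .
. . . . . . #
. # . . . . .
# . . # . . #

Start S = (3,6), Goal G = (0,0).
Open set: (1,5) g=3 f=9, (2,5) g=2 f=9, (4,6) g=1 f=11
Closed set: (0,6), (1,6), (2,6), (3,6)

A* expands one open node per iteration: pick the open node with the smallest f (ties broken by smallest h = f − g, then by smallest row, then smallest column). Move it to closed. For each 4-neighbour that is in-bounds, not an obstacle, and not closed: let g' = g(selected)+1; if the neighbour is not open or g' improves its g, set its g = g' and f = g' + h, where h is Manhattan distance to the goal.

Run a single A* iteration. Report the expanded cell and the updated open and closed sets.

step 1: expand (1,5) (f=9, h=6) → closed; open now [(1,4) g=4 f=9, (2,5) g=2 f=9, (4,6) g=1 f=11]

expanded=(1,5); open=[(1,4) g=4 f=9, (2,5) g=2 f=9, (4,6) g=1 f=11]; closed=[(0,6), (1,5), (1,6), (2,6), (3,6)]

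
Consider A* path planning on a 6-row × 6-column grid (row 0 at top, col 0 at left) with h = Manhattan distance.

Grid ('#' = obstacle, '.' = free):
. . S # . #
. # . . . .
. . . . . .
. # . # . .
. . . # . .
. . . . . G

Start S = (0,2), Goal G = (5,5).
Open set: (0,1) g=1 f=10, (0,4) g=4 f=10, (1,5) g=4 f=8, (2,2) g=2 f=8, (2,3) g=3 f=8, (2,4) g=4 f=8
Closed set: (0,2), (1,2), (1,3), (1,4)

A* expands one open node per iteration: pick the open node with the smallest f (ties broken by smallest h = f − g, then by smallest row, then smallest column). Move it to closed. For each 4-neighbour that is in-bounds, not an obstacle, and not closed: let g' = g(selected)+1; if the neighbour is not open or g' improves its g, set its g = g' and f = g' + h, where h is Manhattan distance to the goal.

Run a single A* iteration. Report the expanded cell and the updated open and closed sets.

expanded=(1,5); open=[(0,1) g=1 f=10, (0,4) g=4 f=10, (2,2) g=2 f=8, (2,3) g=3 f=8, (2,4) g=4 f=8, (2,5) g=5 f=8]; closed=[(0,2), (1,2), (1,3), (1,4), (1,5)]

step 1: expand (1,5) (f=8, h=4) → closed; open now [(0,1) g=1 f=10, (0,4) g=4 f=10, (2,2) g=2 f=8, (2,3) g=3 f=8, (2,4) g=4 f=8, (2,5) g=5 f=8]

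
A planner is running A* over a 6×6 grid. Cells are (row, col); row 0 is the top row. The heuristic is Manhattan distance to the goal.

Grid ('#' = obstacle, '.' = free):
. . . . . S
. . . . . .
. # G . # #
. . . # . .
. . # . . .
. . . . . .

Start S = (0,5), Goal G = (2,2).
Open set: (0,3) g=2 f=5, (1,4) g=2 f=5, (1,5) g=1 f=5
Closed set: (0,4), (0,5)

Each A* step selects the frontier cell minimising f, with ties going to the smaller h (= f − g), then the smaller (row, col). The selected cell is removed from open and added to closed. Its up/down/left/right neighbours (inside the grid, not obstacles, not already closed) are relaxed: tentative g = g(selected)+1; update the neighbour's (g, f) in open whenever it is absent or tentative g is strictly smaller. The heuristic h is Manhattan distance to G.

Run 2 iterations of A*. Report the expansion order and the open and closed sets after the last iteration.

step 1: expand (0,3) (f=5, h=3) → closed; open now [(0,2) g=3 f=5, (1,3) g=3 f=5, (1,4) g=2 f=5, (1,5) g=1 f=5]
step 2: expand (0,2) (f=5, h=2) → closed; open now [(0,1) g=4 f=7, (1,2) g=4 f=5, (1,3) g=3 f=5, (1,4) g=2 f=5, (1,5) g=1 f=5]

order=[(0,3) → (0,2)]; open=[(0,1) g=4 f=7, (1,2) g=4 f=5, (1,3) g=3 f=5, (1,4) g=2 f=5, (1,5) g=1 f=5]; closed=[(0,2), (0,3), (0,4), (0,5)]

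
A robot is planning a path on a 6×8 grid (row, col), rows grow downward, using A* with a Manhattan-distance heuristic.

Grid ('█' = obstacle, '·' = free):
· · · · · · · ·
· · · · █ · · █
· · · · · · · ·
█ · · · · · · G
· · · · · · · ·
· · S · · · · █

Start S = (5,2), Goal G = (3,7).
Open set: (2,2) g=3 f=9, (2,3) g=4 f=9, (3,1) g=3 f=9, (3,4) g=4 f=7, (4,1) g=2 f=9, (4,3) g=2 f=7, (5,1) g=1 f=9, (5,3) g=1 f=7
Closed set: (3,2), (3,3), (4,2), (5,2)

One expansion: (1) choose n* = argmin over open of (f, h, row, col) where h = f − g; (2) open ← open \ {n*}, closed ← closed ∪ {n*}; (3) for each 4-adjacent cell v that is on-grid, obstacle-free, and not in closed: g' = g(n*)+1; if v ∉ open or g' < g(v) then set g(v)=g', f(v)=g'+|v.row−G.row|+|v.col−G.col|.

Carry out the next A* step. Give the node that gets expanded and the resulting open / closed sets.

expanded=(3,4); open=[(2,2) g=3 f=9, (2,3) g=4 f=9, (2,4) g=5 f=9, (3,1) g=3 f=9, (3,5) g=5 f=7, (4,1) g=2 f=9, (4,3) g=2 f=7, (4,4) g=5 f=9, (5,1) g=1 f=9, (5,3) g=1 f=7]; closed=[(3,2), (3,3), (3,4), (4,2), (5,2)]

step 1: expand (3,4) (f=7, h=3) → closed; open now [(2,2) g=3 f=9, (2,3) g=4 f=9, (2,4) g=5 f=9, (3,1) g=3 f=9, (3,5) g=5 f=7, (4,1) g=2 f=9, (4,3) g=2 f=7, (4,4) g=5 f=9, (5,1) g=1 f=9, (5,3) g=1 f=7]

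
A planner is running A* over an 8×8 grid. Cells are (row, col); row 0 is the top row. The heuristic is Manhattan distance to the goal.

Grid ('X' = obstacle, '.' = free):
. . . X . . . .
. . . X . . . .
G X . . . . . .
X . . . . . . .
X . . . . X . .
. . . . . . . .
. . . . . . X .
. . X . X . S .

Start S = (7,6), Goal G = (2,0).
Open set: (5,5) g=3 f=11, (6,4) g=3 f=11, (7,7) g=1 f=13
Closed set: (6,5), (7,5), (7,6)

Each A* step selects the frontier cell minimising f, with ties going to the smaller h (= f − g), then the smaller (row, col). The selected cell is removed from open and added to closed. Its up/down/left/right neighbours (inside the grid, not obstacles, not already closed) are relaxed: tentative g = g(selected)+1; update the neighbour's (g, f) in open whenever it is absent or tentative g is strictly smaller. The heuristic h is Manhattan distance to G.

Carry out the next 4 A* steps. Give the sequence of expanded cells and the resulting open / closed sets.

order=[(5,5) → (5,4) → (4,4) → (3,4)]; open=[(2,4) g=7 f=11, (3,3) g=7 f=11, (3,5) g=7 f=13, (4,3) g=6 f=11, (5,3) g=5 f=11, (5,6) g=4 f=13, (6,4) g=3 f=11, (7,7) g=1 f=13]; closed=[(3,4), (4,4), (5,4), (5,5), (6,5), (7,5), (7,6)]

step 1: expand (5,5) (f=11, h=8) → closed; open now [(5,4) g=4 f=11, (5,6) g=4 f=13, (6,4) g=3 f=11, (7,7) g=1 f=13]
step 2: expand (5,4) (f=11, h=7) → closed; open now [(4,4) g=5 f=11, (5,3) g=5 f=11, (5,6) g=4 f=13, (6,4) g=3 f=11, (7,7) g=1 f=13]
step 3: expand (4,4) (f=11, h=6) → closed; open now [(3,4) g=6 f=11, (4,3) g=6 f=11, (5,3) g=5 f=11, (5,6) g=4 f=13, (6,4) g=3 f=11, (7,7) g=1 f=13]
step 4: expand (3,4) (f=11, h=5) → closed; open now [(2,4) g=7 f=11, (3,3) g=7 f=11, (3,5) g=7 f=13, (4,3) g=6 f=11, (5,3) g=5 f=11, (5,6) g=4 f=13, (6,4) g=3 f=11, (7,7) g=1 f=13]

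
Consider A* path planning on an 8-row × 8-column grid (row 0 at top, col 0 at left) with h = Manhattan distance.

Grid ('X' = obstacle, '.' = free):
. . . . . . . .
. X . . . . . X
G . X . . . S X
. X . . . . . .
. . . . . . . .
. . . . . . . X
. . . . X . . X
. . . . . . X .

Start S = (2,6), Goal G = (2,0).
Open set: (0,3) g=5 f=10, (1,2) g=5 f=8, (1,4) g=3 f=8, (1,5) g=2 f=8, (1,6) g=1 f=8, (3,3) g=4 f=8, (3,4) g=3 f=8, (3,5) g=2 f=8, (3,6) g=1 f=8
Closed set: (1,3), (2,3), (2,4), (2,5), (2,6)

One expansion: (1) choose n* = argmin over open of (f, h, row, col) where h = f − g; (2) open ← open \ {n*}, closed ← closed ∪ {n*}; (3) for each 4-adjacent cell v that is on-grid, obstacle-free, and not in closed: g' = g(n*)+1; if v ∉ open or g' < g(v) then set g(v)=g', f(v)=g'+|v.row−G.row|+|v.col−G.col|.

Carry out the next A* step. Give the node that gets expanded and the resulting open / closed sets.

expanded=(1,2); open=[(0,2) g=6 f=10, (0,3) g=5 f=10, (1,4) g=3 f=8, (1,5) g=2 f=8, (1,6) g=1 f=8, (3,3) g=4 f=8, (3,4) g=3 f=8, (3,5) g=2 f=8, (3,6) g=1 f=8]; closed=[(1,2), (1,3), (2,3), (2,4), (2,5), (2,6)]

step 1: expand (1,2) (f=8, h=3) → closed; open now [(0,2) g=6 f=10, (0,3) g=5 f=10, (1,4) g=3 f=8, (1,5) g=2 f=8, (1,6) g=1 f=8, (3,3) g=4 f=8, (3,4) g=3 f=8, (3,5) g=2 f=8, (3,6) g=1 f=8]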